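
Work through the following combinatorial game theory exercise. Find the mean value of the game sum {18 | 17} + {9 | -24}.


G1 = {18 | 17}, G2 = {9 | -24}
Each is a switch {a | b} with numbers a > b; its mean value is (a + b)/2, and mean value is additive over game sums: m(G1 + G2) = m(G1) + m(G2).
Mean of G1 = (18 + (17))/2 = 35/2 = 35/2
Mean of G2 = (9 + (-24))/2 = -15/2 = -15/2
Mean of G1 + G2 = 35/2 + -15/2 = 10

10


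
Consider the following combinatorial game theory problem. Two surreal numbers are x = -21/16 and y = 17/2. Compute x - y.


x = -21/16, y = 17/2
Converting to common denominator: 16
x = -21/16, y = 136/16
x - y = -21/16 - 17/2 = -157/16

-157/16


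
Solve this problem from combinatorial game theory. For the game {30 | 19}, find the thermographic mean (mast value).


Game = {30 | 19}, a switch {a | b} with numbers a > b.
Its thermograph has left wall a - t and right wall b + t, which meet at t = (a - b)/2, where both equal (a + b)/2. So the mast (mean value) is at (a + b)/2.
Mean = (30 + (19))/2 = 49/2 = 49/2

49/2


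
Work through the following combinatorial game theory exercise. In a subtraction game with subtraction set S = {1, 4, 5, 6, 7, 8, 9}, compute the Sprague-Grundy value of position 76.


The subtraction set is S = {1, 4, 5, 6, 7, 8, 9}.
G(k) = mex{ G(k - s) : s in S, s <= k }. We compute iteratively: G(0) = 0.
G(1) = mex({0}) = 1
G(2) = mex({1}) = 0
G(3) = mex({0}) = 1
G(4) = mex({0, 1}) = 2
G(5) = mex({0, 1, 2}) = 3
G(6) = mex({0, 1, 3}) = 2
G(7) = mex({0, 1, 2}) = 3
G(8) = mex({0, 1, 2, 3}) = 4
G(9) = mex({0, 1, 2, 3, 4}) = 5
G(10) = mex({0, 1, 2, 3, 5}) = 4
G(11) = mex({0, 1, 2, 3, 4}) = 5
G(12) = mex({1, 2, 3, 4, 5}) = 0
G(13) = mex({0, 2, 3, 4, 5}) = 1
G(14) = mex({1, 2, 3, 4, 5}) = 0
G(15) = mex({0, 2, 3, 4, 5}) = 1
G(16) = mex({0, 1, 3, 4, 5}) = 2
G(17) = mex({0, 1, 2, 4, 5}) = 3
G(18) = mex({0, 1, 3, 4, 5}) = 2
G(19) = mex({0, 1, 2, 4, 5}) = 3
G(20) = mex({0, 1, 2, 3, 5}) = 4
Observe that G(12)..G(20) = 0, 1, 0, 1, 2, 3, 2, 3, 4 repeats G(0)..G(8) = 0, 1, 0, 1, 2, 3, 2, 3, 4.
For k >= max(S) = 9, G(k) is determined by the previous 9 values G(k-9)..G(k-1); a window of 9 consecutive values has recurred shifted by 12, so by induction G(k + 12) = G(k) for all k >= 0: the sequence is periodic from the start with period 12.
One period: G(0..11) = 0, 1, 0, 1, 2, 3, 2, 3, 4, 5, 4, 5.
76 mod 12 = 4, so G(76) = G(4) = 2.

2


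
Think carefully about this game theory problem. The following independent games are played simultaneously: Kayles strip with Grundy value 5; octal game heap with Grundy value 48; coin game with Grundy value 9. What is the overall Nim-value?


By the Sprague-Grundy theorem, the Grundy value of a sum of games is the XOR of individual Grundy values.
Kayles strip: Grundy value = 5. Running XOR: 0 XOR 5 = 5
octal game heap: Grundy value = 48. Running XOR: 5 XOR 48 = 53
coin game: Grundy value = 9. Running XOR: 53 XOR 9 = 60
The combined Grundy value is 60.

60


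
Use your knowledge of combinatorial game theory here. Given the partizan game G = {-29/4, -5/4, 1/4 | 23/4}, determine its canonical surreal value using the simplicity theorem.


Left options: {-29/4, -5/4, 1/4}, max = 1/4
Right options: {23/4}, min = 23/4
All options are numbers and max(Left) < min(Right), so by the simplicity theorem the value is the simplest (earliest-born) number strictly between 1/4 and 23/4.
Integers 1 through 5 all lie strictly between 1/4 and 23/4.
Among integers, the simplest (lowest birthday = smallest |n|; 0 is born on day 0, +-n on day n) is 1.
No non-integer in the interval can be simpler: if x is a non-integer in the interval, then floor(x) or ceil(x) also lies in the interval (the interval contains an integer), and both are proper prefixes of x's sign expansion, i.e. born earlier. So the game value is 1.
Game value = 1

1


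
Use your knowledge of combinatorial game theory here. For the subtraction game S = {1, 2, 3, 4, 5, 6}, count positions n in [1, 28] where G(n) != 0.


Subtraction set S = {1, 2, 3, 4, 5, 6}, so G(n) = n mod 7.
G(n) = 0 when n is a multiple of 7.
Multiples of 7 in [1, 28]: 4
N-positions (nonzero Grundy) = 28 - 4 = 24

24


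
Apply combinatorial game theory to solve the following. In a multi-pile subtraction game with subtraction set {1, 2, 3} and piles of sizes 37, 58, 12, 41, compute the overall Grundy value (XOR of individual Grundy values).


Subtraction set: {1, 2, 3}
For this subtraction set, G(n) = n mod 4 (period = max + 1 = 4).
Pile 1 (size 37): G(37) = 37 mod 4 = 1
Pile 2 (size 58): G(58) = 58 mod 4 = 2
Pile 3 (size 12): G(12) = 12 mod 4 = 0
Pile 4 (size 41): G(41) = 41 mod 4 = 1
Total Grundy value = XOR of all: 1 XOR 2 XOR 0 XOR 1 = 2

2


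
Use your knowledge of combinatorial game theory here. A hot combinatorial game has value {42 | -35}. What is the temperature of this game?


The game is {42 | -35}, a switch {a | b} with numbers a > b.
Cooling {a | b} by t gives {a - t | b + t}, which stops being hot when a - t = b + t, i.e. at t = (a - b)/2. So the temperature of a switch is (a - b)/2.
Temperature = (Left option - Right option) / 2
= (42 - (-35)) / 2
= 77 / 2
= 77/2

77/2


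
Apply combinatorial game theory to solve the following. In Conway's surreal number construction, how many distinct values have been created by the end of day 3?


Day 0: {|} = 0 is born. Count = 1.
Day n: the number of surreal numbers born by day n is 2^(n+1) - 1.
By day 0: 2^1 - 1 = 1
By day 1: 2^2 - 1 = 3
By day 2: 2^3 - 1 = 7
By day 3: 2^4 - 1 = 15
By day 3: 15 surreal numbers.

15


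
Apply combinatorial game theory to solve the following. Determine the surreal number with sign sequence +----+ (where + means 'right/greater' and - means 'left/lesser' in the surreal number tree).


Sign expansion: +----+
Rule: track bounds (lo, hi), initially (-inf, +inf). On '+', the current value becomes lo and we move to the simplest number in (value, hi): value + 1 if hi = +inf, otherwise the midpoint (value + hi)/2. On '-', the current value becomes hi and we move to value - 1 if lo = -inf, otherwise the midpoint (lo + value)/2.
Start at 0.
Step 1: sign = +, move right. Bounds: (0, +inf). Value = 1
Step 2: sign = -, move left. Bounds: (0, 1). Value = 1/2
Step 3: sign = -, move left. Bounds: (0, 1/2). Value = 1/4
Step 4: sign = -, move left. Bounds: (0, 1/4). Value = 1/8
Step 5: sign = -, move left. Bounds: (0, 1/8). Value = 1/16
Step 6: sign = +, move right. Bounds: (1/16, 1/8). Value = 3/32
The surreal number with sign expansion +----+ is 3/32.

3/32


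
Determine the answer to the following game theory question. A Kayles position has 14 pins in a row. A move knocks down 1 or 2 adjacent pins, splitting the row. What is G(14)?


Kayles: a move removes 1 or 2 adjacent pins from a contiguous row.
Removing pins from a row of k leaves two independent rows (a, b) with a + b = k - 1 (one pin) or a + b = k - 2 (two pins); an end removal gives a = 0.
By Sprague-Grundy, G(k) = mex{ G(a) XOR G(b) } over all these splits. G(0) = 0.
G(1): splits (0,0):0^0=0 -> mex({0}) = 1
G(2): splits (0,1):0^1=1 (0,0):0^0=0 -> mex({0, 1}) = 2
G(3): splits (0,2):0^2=2 (1,1):1^1=0 (0,1):0^1=1 -> mex({0, 1, 2}) = 3
G(4): splits (0,3):0^3=3 (1,2):1^2=3 (0,2):0^2=2 (1,1):1^1=0 -> mex({0, 2, 3}) = 1
G(5): splits (0,4):0^1=1 (1,3):1^3=2 (2,2):2^2=0 (0,3):0^3=3 (1,2):1^2=3 -> mex({0, 1, 2, 3}) = 4
G(6) = mex({0, 1, 2, 4}) = 3
G(7) = mex({0, 1, 3, 4, 5}) = 2
G(8) = mex({0, 2, 3, 5, 6}) = 1
G(9) = mex({0, 1, 2, 3, 6, 7}) = 4
G(10) = mex({0, 1, 3, 4, 5, 7}) = 2
G(11) = mex({0, 1, 2, 3, 4, 5}) = 6
G(12) = mex({0, 1, 2, 3, 5, 6, 7}) = 4
G(13) = mex({0, 2, 3, 4, 6, 7}) = 1
G(14) = mex({0, 1, 4, 5, 6, 7}) = 2
Therefore G(14) = 2.

2


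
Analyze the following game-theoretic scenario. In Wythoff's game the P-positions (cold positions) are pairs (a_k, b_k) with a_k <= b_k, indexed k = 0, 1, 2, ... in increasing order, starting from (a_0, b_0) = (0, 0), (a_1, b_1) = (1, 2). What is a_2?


By Wythoff's theorem, a_k = floor(k * phi) and b_k = floor(k * phi^2) = a_k + k, where phi = (1 + sqrt(5))/2 is the golden ratio.
phi = (1 + sqrt(5))/2 = 1.618034
k = 2
k * phi = 2 * 1.618034 = 3.236068
a_2 = floor(k * phi) = 3

3


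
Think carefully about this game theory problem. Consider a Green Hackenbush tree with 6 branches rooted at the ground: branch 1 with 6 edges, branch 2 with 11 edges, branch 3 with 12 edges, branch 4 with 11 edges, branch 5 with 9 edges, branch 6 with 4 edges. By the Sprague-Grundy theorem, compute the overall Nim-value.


The tree has 6 branches from the ground vertex.
In Green Hackenbush, the Nim-value of a simple path of length k is k.
Branch 1: length 6, Nim-value = 6
Branch 2: length 11, Nim-value = 11
Branch 3: length 12, Nim-value = 12
Branch 4: length 11, Nim-value = 11
Branch 5: length 9, Nim-value = 9
Branch 6: length 4, Nim-value = 4
Total Nim-value = XOR of all branch values:
0 XOR 6 = 6
6 XOR 11 = 13
13 XOR 12 = 1
1 XOR 11 = 10
10 XOR 9 = 3
3 XOR 4 = 7
Nim-value of the tree = 7

7


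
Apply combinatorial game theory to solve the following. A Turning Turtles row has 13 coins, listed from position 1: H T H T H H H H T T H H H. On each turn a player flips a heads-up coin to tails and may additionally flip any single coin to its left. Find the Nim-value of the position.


Coins: H T H T H H H H T T H H H
Key fact: a single head at position k behaves exactly like a Nim heap of size k (turning it to T and optionally flipping a coin at j < k corresponds to moving the heap from k to j, or to 0), and heads combine as a disjunctive sum (two heads at the same place would cancel, matching j XOR j = 0). So the Nim-value is the XOR of the 1-indexed positions of the heads.
Face-up positions (1-indexed): [1, 3, 5, 6, 7, 8, 11, 12, 13]
XOR 0 with 1: 0 XOR 1 = 1
XOR 1 with 3: 1 XOR 3 = 2
XOR 2 with 5: 2 XOR 5 = 7
XOR 7 with 6: 7 XOR 6 = 1
XOR 1 with 7: 1 XOR 7 = 6
XOR 6 with 8: 6 XOR 8 = 14
XOR 14 with 11: 14 XOR 11 = 5
XOR 5 with 12: 5 XOR 12 = 9
XOR 9 with 13: 9 XOR 13 = 4
Nim-value = 4

4


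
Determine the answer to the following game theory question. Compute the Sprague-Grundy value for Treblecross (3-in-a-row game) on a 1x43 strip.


Treblecross: place X on empty cells; 3-in-a-row wins.
Playing within two cells of an existing X lets the opponent win at once, so sensible play treats the cells i-2..i+2 around each X as dead. The player left with no safe cell loses, so this is a normal-play take-away game on strips of safe cells.
Placing X at cell i (0-indexed) of a strip of k safe cells leaves independent strips of sizes max(0, i-2) and max(0, k-i-3). Hence G(k) = mex{ G(max(0,i-2)) XOR G(max(0,k-i-3)) : 0 <= i < k }, with G(0) = 0.
G(1): splits (0,0):0^0=0 -> mex({0}) = 1
G(2): splits (0,0):0^0=0 -> mex({0}) = 1
G(3): splits (0,0):0^0=0 -> mex({0}) = 1
G(4): splits (0,1):0^1=1 (0,0):0^0=0 -> mex({0, 1}) = 2
G(5): splits (0,2):0^1=1 (0,1):0^1=1 (0,0):0^0=0 -> mex({0, 1}) = 2
G(6) = mex({1}) = 0
G(7) = mex({0, 1, 2}) = 3
G(8) = mex({0, 1, 2}) = 3
G(9) = mex({0, 2}) = 1
G(10) = mex({0, 2, 3}) = 1
G(11) = mex({0, 3}) = 1
G(12) = mex({1, 3}) = 0
G(13) = mex({0, 1, 2, 3}) = 4
G(14) = mex({0, 1, 2}) = 3
G(15) = mex({0, 1, 2}) = 3
G(16) = mex({0, 1, 2, 4}) = 3
G(17) = mex({0, 1, 3, 4}) = 2
G(18) = mex({0, 1, 3, 4}) = 2
G(19) = mex({0, 1, 3, 5}) = 2
G(20) = mex({0, 1, 2, 3, 5}) = 4
G(21) = mex({0, 1, 2, 3, 5}) = 4
G(22) = mex({1, 2, 6}) = 0
G(23) = mex({0, 1, 2, 3, 4, 6}) = 5
G(24) = mex({0, 1, 2, 3, 4}) = 5
G(25) = mex({0, 1, 3, 4, 7}) = 2
G(26) = mex({0, 1, 3, 4, 5, 7}) = 2
G(27) = mex({0, 1, 3, 5}) = 2
G(28) = mex({0, 1, 2, 5}) = 3
G(29) = mex({0, 1, 2, 4, 5, 6}) = 3
G(30) = mex({1, 2, 4, 6}) = 0
G(31) = mex({0, 1, 2, 3, 4, 6}) = 5
G(32) = mex({1, 2, 3, 4, 7}) = 0
G(33) = mex({0, 3, 7}) = 1
G(34) = mex({0, 2, 3, 5, 7}) = 1
G(35) = mex({0, 2, 3, 5, 6}) = 1
G(36) = mex({0, 1, 2, 5, 6}) = 3
G(37) = mex({0, 1, 2, 4, 5, 6}) = 3
G(38) = mex({0, 1, 2, 4}) = 3
G(39) = mex({0, 1, 2, 3, 4, 7}) = 5
G(40) = mex({0, 1, 2, 3, 4, 5, 7}) = 6
G(41) = mex({0, 1, 2, 3, 5, 7}) = 4
G(42) = mex({0, 1, 2, 3, 5, 6, 7}) = 4
G(43) = mex({0, 2, 3, 5, 6}) = 1
Therefore G(43) = 1.

1


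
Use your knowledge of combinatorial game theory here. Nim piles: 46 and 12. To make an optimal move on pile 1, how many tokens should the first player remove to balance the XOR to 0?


Piles: 46 and 12
Current XOR: 46 XOR 12 = 34 (non-zero, so this is an N-position).
To make the XOR zero, we need to find a move that balances the piles.
For pile 1 (size 46): target = 46 XOR 34 = 12
We reduce pile 1 from 46 to 12.
Tokens removed: 46 - 12 = 34
Verification: 12 XOR 12 = 0

34


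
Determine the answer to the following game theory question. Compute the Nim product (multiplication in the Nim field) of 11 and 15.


Nim multiplication is bilinear over XOR: (u XOR v) * w = (u*w) XOR (v*w).
So we split each operand into its bit components and XOR the pairwise Nim products.
11 = 1 + 2 + 8 (as XOR of powers of 2).
15 = 1 + 2 + 4 + 8 (as XOR of powers of 2).
Using the standard Nim-product table on single bits:
  2*2 = 3,   2*4 = 8,   2*8 = 12,
  4*4 = 6,   4*8 = 11,  8*8 = 13,
and  1*x = x (identity), k*l = l*k (commutative).
Pairwise Nim products:
  1 * 1 = 1
  1 * 2 = 2
  1 * 4 = 4
  1 * 8 = 8
  2 * 1 = 2
  2 * 2 = 3
  2 * 4 = 8
  2 * 8 = 12
  8 * 1 = 8
  8 * 2 = 12
  8 * 4 = 11
  8 * 8 = 13
XOR them: 1 XOR 2 XOR 4 XOR 8 XOR 2 XOR 3 XOR 8 XOR 12 XOR 8 XOR 12 XOR 11 XOR 13 = 8.
Result: 11 * 15 = 8 (in Nim).

8


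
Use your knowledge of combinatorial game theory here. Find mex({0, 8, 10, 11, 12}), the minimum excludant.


Set = {0, 8, 10, 11, 12}
0 is in the set.
1 is NOT in the set. This is the mex.
mex = 1

1


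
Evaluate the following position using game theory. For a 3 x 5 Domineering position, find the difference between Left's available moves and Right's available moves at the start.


Board is 3 x 5 (rows x cols).
Left (vertical) placements: (rows-1) * cols = 2 * 5 = 10
Right (horizontal) placements: rows * (cols-1) = 3 * 4 = 12
Advantage = Left - Right = 10 - 12 = -2

-2


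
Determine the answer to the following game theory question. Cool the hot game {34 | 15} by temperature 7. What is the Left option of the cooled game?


Original game: {34 | 15} (a switch {a | b} with a > b).
Cooling by t (for t below the temperature (a - b)/2 = 19/2) taxes each move by t: {a | b} cooled by t is {a - t | b + t}.
Cooling amount: t = 7
Cooled Left option: 34 - 7 = 27
Cooled Right option: 15 + 7 = 22
Cooled game: {27 | 22}
Left option = 27

27


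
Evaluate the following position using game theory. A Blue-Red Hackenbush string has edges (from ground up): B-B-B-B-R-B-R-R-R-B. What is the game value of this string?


Edges (from ground): B-B-B-B-R-B-R-R-R-B
By Berlekamp's sign-expansion rule, a Blue-Red Hackenbush stalk has the value of the surreal number whose sign sequence is the edge sequence with B -> + and R -> -.
Sign sequence: ++++-+---+
Trace the sign expansion in the surreal number tree, starting from 0:
Edge 1: B (sign +) -> bounds (0, +inf), value = 1
Edge 2: B (sign +) -> bounds (1, +inf), value = 2
Edge 3: B (sign +) -> bounds (2, +inf), value = 3
Edge 4: B (sign +) -> bounds (3, +inf), value = 4
Edge 5: R (sign -) -> bounds (3, 4), value = 7/2
Edge 6: B (sign +) -> bounds (7/2, 4), value = 15/4
Edge 7: R (sign -) -> bounds (7/2, 15/4), value = 29/8
Edge 8: R (sign -) -> bounds (7/2, 29/8), value = 57/16
Edge 9: R (sign -) -> bounds (7/2, 57/16), value = 113/32
Edge 10: B (sign +) -> bounds (113/32, 57/16), value = 227/64
Game value = 227/64

227/64


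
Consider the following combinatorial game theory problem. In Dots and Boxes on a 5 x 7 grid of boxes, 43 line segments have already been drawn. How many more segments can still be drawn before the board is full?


Grid: 5 x 7 boxes, i.e. 6 rows and 8 columns of dots.
Horizontal edges: (rows + 1) * cols = 6 * 7 = 42
Vertical edges: rows * (cols + 1) = 5 * 8 = 40
Total edges: 42 + 40 = 82
Edges drawn: 43
Remaining: 82 - 43 = 39

39


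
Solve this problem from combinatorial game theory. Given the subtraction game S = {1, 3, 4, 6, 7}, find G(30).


The subtraction set is S = {1, 3, 4, 6, 7}.
G(k) = mex{ G(k - s) : s in S, s <= k }. We compute iteratively: G(0) = 0.
G(1) = mex({0}) = 1
G(2) = mex({1}) = 0
G(3) = mex({0}) = 1
G(4) = mex({0, 1}) = 2
G(5) = mex({0, 1, 2}) = 3
G(6) = mex({0, 1, 3}) = 2
G(7) = mex({0, 1, 2}) = 3
G(8) = mex({0, 1, 2, 3}) = 4
G(9) = mex({0, 1, 2, 3, 4}) = 5
G(10) = mex({1, 2, 3, 5}) = 0
G(11) = mex({0, 2, 3, 4}) = 1
G(12) = mex({1, 2, 3, 4, 5}) = 0
G(13) = mex({0, 2, 3, 5}) = 1
G(14) = mex({0, 1, 3, 4}) = 2
G(15) = mex({0, 1, 2, 4, 5}) = 3
G(16) = mex({0, 1, 3, 5}) = 2
Observe that G(10)..G(16) = 0, 1, 0, 1, 2, 3, 2 repeats G(0)..G(6) = 0, 1, 0, 1, 2, 3, 2.
For k >= max(S) = 7, G(k) is determined by the previous 7 values G(k-7)..G(k-1); a window of 7 consecutive values has recurred shifted by 10, so by induction G(k + 10) = G(k) for all k >= 0: the sequence is periodic from the start with period 10.
One period: G(0..9) = 0, 1, 0, 1, 2, 3, 2, 3, 4, 5.
30 mod 10 = 0, so G(30) = G(0) = 0.

0


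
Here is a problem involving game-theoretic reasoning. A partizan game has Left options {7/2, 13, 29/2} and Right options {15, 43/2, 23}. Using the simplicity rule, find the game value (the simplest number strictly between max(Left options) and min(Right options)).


Left options: {7/2, 13, 29/2}, max = 29/2
Right options: {15, 43/2, 23}, min = 15
All options are numbers and max(Left) < min(Right), so by the simplicity theorem the value is the simplest (earliest-born) number strictly between 29/2 and 15.
No integer lies strictly between 29/2 and 15, so the value is the dyadic rational m/2^k in the interval with the smallest k (then m odd); search k = 1, 2, ...:
Denominator 2: no odd multiple of 1/2 lies strictly between 29/2 and 15.
Denominator 4: 59/4 lies strictly between 29/2 and 15 -- found.
The simplest number in the interval is 59/4.
Game value = 59/4

59/4


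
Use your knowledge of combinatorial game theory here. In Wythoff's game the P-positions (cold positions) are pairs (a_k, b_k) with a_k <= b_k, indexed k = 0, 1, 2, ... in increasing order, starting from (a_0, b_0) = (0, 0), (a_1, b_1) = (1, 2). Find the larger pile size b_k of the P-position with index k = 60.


By Wythoff's theorem, a_k = floor(k * phi) and b_k = floor(k * phi^2) = a_k + k, where phi = (1 + sqrt(5))/2 is the golden ratio.
phi = (1 + sqrt(5))/2 = 1.618034
phi^2 = phi + 1 = 2.618034
k = 60
k * phi^2 = 60 * 2.618034 = 157.082039
b_60 = floor(k * phi^2) = 157 (check: a_60 + k = 97 + 60 = 157)

157


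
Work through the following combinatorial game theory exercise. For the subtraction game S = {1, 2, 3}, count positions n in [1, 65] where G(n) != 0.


Subtraction set S = {1, 2, 3}, so G(n) = n mod 4.
G(n) = 0 when n is a multiple of 4.
Multiples of 4 in [1, 65]: 16
N-positions (nonzero Grundy) = 65 - 16 = 49

49


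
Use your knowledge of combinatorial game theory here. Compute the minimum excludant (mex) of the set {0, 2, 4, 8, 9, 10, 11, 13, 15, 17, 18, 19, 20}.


Set = {0, 2, 4, 8, 9, 10, 11, 13, 15, 17, 18, 19, 20}
0 is in the set.
1 is NOT in the set. This is the mex.
mex = 1

1


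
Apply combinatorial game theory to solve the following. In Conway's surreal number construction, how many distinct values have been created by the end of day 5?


Day 0: {|} = 0 is born. Count = 1.
Day n: the number of surreal numbers born by day n is 2^(n+1) - 1.
By day 0: 2^1 - 1 = 1
By day 1: 2^2 - 1 = 3
By day 2: 2^3 - 1 = 7
By day 3: 2^4 - 1 = 15
By day 4: 2^5 - 1 = 31
By day 5: 2^6 - 1 = 63
By day 5: 63 surreal numbers.

63


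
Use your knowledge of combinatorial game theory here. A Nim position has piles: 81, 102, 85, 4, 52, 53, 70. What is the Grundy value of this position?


We need the XOR (exclusive or) of all pile sizes.
After XOR-ing pile 1 (size 81): 0 XOR 81 = 81
After XOR-ing pile 2 (size 102): 81 XOR 102 = 55
After XOR-ing pile 3 (size 85): 55 XOR 85 = 98
After XOR-ing pile 4 (size 4): 98 XOR 4 = 102
After XOR-ing pile 5 (size 52): 102 XOR 52 = 82
After XOR-ing pile 6 (size 53): 82 XOR 53 = 103
After XOR-ing pile 7 (size 70): 103 XOR 70 = 33
The Nim-value of this position is 33.

33


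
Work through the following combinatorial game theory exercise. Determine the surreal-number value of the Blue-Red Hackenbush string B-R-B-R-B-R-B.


Edges (from ground): B-R-B-R-B-R-B
By Berlekamp's sign-expansion rule, a Blue-Red Hackenbush stalk has the value of the surreal number whose sign sequence is the edge sequence with B -> + and R -> -.
Sign sequence: +-+-+-+
Trace the sign expansion in the surreal number tree, starting from 0:
Edge 1: B (sign +) -> bounds (0, +inf), value = 1
Edge 2: R (sign -) -> bounds (0, 1), value = 1/2
Edge 3: B (sign +) -> bounds (1/2, 1), value = 3/4
Edge 4: R (sign -) -> bounds (1/2, 3/4), value = 5/8
Edge 5: B (sign +) -> bounds (5/8, 3/4), value = 11/16
Edge 6: R (sign -) -> bounds (5/8, 11/16), value = 21/32
Edge 7: B (sign +) -> bounds (21/32, 11/16), value = 43/64
Game value = 43/64

43/64


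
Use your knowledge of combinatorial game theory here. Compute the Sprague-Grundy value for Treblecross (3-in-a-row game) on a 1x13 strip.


Treblecross: place X on empty cells; 3-in-a-row wins.
Playing within two cells of an existing X lets the opponent win at once, so sensible play treats the cells i-2..i+2 around each X as dead. The player left with no safe cell loses, so this is a normal-play take-away game on strips of safe cells.
Placing X at cell i (0-indexed) of a strip of k safe cells leaves independent strips of sizes max(0, i-2) and max(0, k-i-3). Hence G(k) = mex{ G(max(0,i-2)) XOR G(max(0,k-i-3)) : 0 <= i < k }, with G(0) = 0.
G(1): splits (0,0):0^0=0 -> mex({0}) = 1
G(2): splits (0,0):0^0=0 -> mex({0}) = 1
G(3): splits (0,0):0^0=0 -> mex({0}) = 1
G(4): splits (0,1):0^1=1 (0,0):0^0=0 -> mex({0, 1}) = 2
G(5): splits (0,2):0^1=1 (0,1):0^1=1 (0,0):0^0=0 -> mex({0, 1}) = 2
G(6) = mex({1}) = 0
G(7) = mex({0, 1, 2}) = 3
G(8) = mex({0, 1, 2}) = 3
G(9) = mex({0, 2}) = 1
G(10) = mex({0, 2, 3}) = 1
G(11) = mex({0, 3}) = 1
G(12) = mex({1, 3}) = 0
G(13) = mex({0, 1, 2, 3}) = 4
Therefore G(13) = 4.

4


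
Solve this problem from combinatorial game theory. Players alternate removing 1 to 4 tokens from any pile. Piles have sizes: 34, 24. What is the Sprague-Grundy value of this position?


Subtraction set: {1, 2, 3, 4}
For this subtraction set, G(n) = n mod 5 (period = max + 1 = 5).
Pile 1 (size 34): G(34) = 34 mod 5 = 4
Pile 2 (size 24): G(24) = 24 mod 5 = 4
Total Grundy value = XOR of all: 4 XOR 4 = 0

0


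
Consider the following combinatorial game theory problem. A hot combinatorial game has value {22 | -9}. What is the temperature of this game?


The game is {22 | -9}, a switch {a | b} with numbers a > b.
Cooling {a | b} by t gives {a - t | b + t}, which stops being hot when a - t = b + t, i.e. at t = (a - b)/2. So the temperature of a switch is (a - b)/2.
Temperature = (Left option - Right option) / 2
= (22 - (-9)) / 2
= 31 / 2
= 31/2

31/2


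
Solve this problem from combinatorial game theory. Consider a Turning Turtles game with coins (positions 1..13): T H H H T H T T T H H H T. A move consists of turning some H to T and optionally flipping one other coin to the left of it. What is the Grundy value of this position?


Coins: T H H H T H T T T H H H T
Key fact: a single head at position k behaves exactly like a Nim heap of size k (turning it to T and optionally flipping a coin at j < k corresponds to moving the heap from k to j, or to 0), and heads combine as a disjunctive sum (two heads at the same place would cancel, matching j XOR j = 0). So the Nim-value is the XOR of the 1-indexed positions of the heads.
Face-up positions (1-indexed): [2, 3, 4, 6, 10, 11, 12]
XOR 0 with 2: 0 XOR 2 = 2
XOR 2 with 3: 2 XOR 3 = 1
XOR 1 with 4: 1 XOR 4 = 5
XOR 5 with 6: 5 XOR 6 = 3
XOR 3 with 10: 3 XOR 10 = 9
XOR 9 with 11: 9 XOR 11 = 2
XOR 2 with 12: 2 XOR 12 = 14
Nim-value = 14

14


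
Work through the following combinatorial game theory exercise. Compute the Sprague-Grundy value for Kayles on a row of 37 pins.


Kayles: a move removes 1 or 2 adjacent pins from a contiguous row.
Removing pins from a row of k leaves two independent rows (a, b) with a + b = k - 1 (one pin) or a + b = k - 2 (two pins); an end removal gives a = 0.
By Sprague-Grundy, G(k) = mex{ G(a) XOR G(b) } over all these splits. G(0) = 0.
G(1): splits (0,0):0^0=0 -> mex({0}) = 1
G(2): splits (0,1):0^1=1 (0,0):0^0=0 -> mex({0, 1}) = 2
G(3): splits (0,2):0^2=2 (1,1):1^1=0 (0,1):0^1=1 -> mex({0, 1, 2}) = 3
G(4): splits (0,3):0^3=3 (1,2):1^2=3 (0,2):0^2=2 (1,1):1^1=0 -> mex({0, 2, 3}) = 1
G(5): splits (0,4):0^1=1 (1,3):1^3=2 (2,2):2^2=0 (0,3):0^3=3 (1,2):1^2=3 -> mex({0, 1, 2, 3}) = 4
G(6) = mex({0, 1, 2, 4}) = 3
G(7) = mex({0, 1, 3, 4, 5}) = 2
G(8) = mex({0, 2, 3, 5, 6}) = 1
G(9) = mex({0, 1, 2, 3, 6, 7}) = 4
G(10) = mex({0, 1, 3, 4, 5, 7}) = 2
G(11) = mex({0, 1, 2, 3, 4, 5}) = 6
G(12) = mex({0, 1, 2, 3, 5, 6, 7}) = 4
G(13) = mex({0, 2, 3, 4, 6, 7}) = 1
G(14) = mex({0, 1, 4, 5, 6, 7}) = 2
G(15) = mex({0, 1, 2, 3, 4, 5, 6}) = 7
G(16) = mex({0, 2, 3, 5, 6, 7}) = 1
G(17) = mex({0, 1, 2, 3, 5, 6, 7}) = 4
G(18) = mex({0, 1, 2, 4, 5, 6}) = 3
G(19) = mex({0, 1, 3, 4, 5, 7}) = 2
G(20) = mex({0, 2, 3, 4, 5, 6, 7}) = 1
G(21) = mex({0, 1, 2, 3, 5, 6, 7}) = 4
G(22) = mex({0, 1, 2, 3, 4, 5, 7}) = 6
G(23) = mex({0, 1, 2, 3, 4, 5, 6}) = 7
G(24) = mex({0, 1, 2, 3, 5, 6, 7}) = 4
G(25) = mex({0, 2, 3, 4, 6, 7}) = 1
G(26) = mex({0, 1, 3, 4, 5, 6, 7}) = 2
G(27) = mex({0, 1, 2, 3, 4, 5, 6, 7}) = 8
G(28) = mex({0, 1, 2, 3, 4, 6, 7, 8}) = 5
G(29) = mex({0, 1, 2, 3, 5, 6, 7, 8, 9}) = 4
G(30) = mex({0, 1, 2, 3, 4, 5, 6, 9, 10}) = 7
G(31) = mex({0, 1, 3, 4, 5, 7, 10, 11}) = 2
G(32) = mex({0, 2, 3, 4, 5, 6, 7, 9, 11}) = 1
G(33) = mex({0, 1, 2, 3, 4, 5, 6, 7, 9, 12}) = 8
G(34) = mex({0, 1, 2, 3, 4, 5, 7, 8, 11, 12}) = 6
G(35) = mex({0, 1, 2, 3, 4, 5, 6, 8, 9, 10, 11}) = 7
G(36) = mex({0, 1, 2, 3, 5, 6, 7, 9, 10}) = 4
G(37) = mex({0, 2, 3, 4, 6, 7, 9, 10, 11, 12}) = 1
Therefore G(37) = 1.

1


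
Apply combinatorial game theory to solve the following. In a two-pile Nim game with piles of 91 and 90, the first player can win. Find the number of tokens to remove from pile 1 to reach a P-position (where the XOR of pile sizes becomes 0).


Piles: 91 and 90
Current XOR: 91 XOR 90 = 1 (non-zero, so this is an N-position).
To make the XOR zero, we need to find a move that balances the piles.
For pile 1 (size 91): target = 91 XOR 1 = 90
We reduce pile 1 from 91 to 90.
Tokens removed: 91 - 90 = 1
Verification: 90 XOR 90 = 0

1


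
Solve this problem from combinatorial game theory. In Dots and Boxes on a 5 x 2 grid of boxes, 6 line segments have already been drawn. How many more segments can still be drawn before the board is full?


Grid: 5 x 2 boxes, i.e. 6 rows and 3 columns of dots.
Horizontal edges: (rows + 1) * cols = 6 * 2 = 12
Vertical edges: rows * (cols + 1) = 5 * 3 = 15
Total edges: 12 + 15 = 27
Edges drawn: 6
Remaining: 27 - 6 = 21

21


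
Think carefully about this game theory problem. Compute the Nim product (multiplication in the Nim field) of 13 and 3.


Nim multiplication is bilinear over XOR: (u XOR v) * w = (u*w) XOR (v*w).
So we split each operand into its bit components and XOR the pairwise Nim products.
13 = 1 + 4 + 8 (as XOR of powers of 2).
3 = 1 + 2 (as XOR of powers of 2).
Using the standard Nim-product table on single bits:
  2*2 = 3,   2*4 = 8,   2*8 = 12,
  4*4 = 6,   4*8 = 11,  8*8 = 13,
and  1*x = x (identity), k*l = l*k (commutative).
Pairwise Nim products:
  1 * 1 = 1
  1 * 2 = 2
  4 * 1 = 4
  4 * 2 = 8
  8 * 1 = 8
  8 * 2 = 12
XOR them: 1 XOR 2 XOR 4 XOR 8 XOR 8 XOR 12 = 11.
Result: 13 * 3 = 11 (in Nim).

11


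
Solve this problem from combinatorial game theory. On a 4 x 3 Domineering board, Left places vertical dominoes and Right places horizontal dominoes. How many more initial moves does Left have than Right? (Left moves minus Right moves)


Board is 4 x 3 (rows x cols).
Left (vertical) placements: (rows-1) * cols = 3 * 3 = 9
Right (horizontal) placements: rows * (cols-1) = 4 * 2 = 8
Advantage = Left - Right = 9 - 8 = 1

1


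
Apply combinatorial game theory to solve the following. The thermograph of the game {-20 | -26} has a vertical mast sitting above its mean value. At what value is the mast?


Game = {-20 | -26}, a switch {a | b} with numbers a > b.
Its thermograph has left wall a - t and right wall b + t, which meet at t = (a - b)/2, where both equal (a + b)/2. So the mast (mean value) is at (a + b)/2.
Mean = (-20 + (-26))/2 = -46/2 = -23

-23


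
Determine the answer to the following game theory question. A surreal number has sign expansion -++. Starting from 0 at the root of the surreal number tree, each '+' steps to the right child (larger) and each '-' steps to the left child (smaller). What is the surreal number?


Sign expansion: -++
Rule: track bounds (lo, hi), initially (-inf, +inf). On '+', the current value becomes lo and we move to the simplest number in (value, hi): value + 1 if hi = +inf, otherwise the midpoint (value + hi)/2. On '-', the current value becomes hi and we move to value - 1 if lo = -inf, otherwise the midpoint (lo + value)/2.
Start at 0.
Step 1: sign = -, move left. Bounds: (-inf, 0). Value = -1
Step 2: sign = +, move right. Bounds: (-1, 0). Value = -1/2
Step 3: sign = +, move right. Bounds: (-1/2, 0). Value = -1/4
The surreal number with sign expansion -++ is -1/4.

-1/4


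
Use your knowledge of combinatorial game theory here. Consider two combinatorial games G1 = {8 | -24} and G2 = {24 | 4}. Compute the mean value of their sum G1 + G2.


G1 = {8 | -24}, G2 = {24 | 4}
Each is a switch {a | b} with numbers a > b; its mean value is (a + b)/2, and mean value is additive over game sums: m(G1 + G2) = m(G1) + m(G2).
Mean of G1 = (8 + (-24))/2 = -16/2 = -8
Mean of G2 = (24 + (4))/2 = 28/2 = 14
Mean of G1 + G2 = -8 + 14 = 6

6


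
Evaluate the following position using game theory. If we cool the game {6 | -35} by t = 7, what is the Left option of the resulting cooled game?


Original game: {6 | -35} (a switch {a | b} with a > b).
Cooling by t (for t below the temperature (a - b)/2 = 41/2) taxes each move by t: {a | b} cooled by t is {a - t | b + t}.
Cooling amount: t = 7
Cooled Left option: 6 - 7 = -1
Cooled Right option: -35 + 7 = -28
Cooled game: {-1 | -28}
Left option = -1

-1


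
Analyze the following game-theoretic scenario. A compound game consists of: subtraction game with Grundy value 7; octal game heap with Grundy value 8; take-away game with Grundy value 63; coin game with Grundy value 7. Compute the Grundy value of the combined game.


By the Sprague-Grundy theorem, the Grundy value of a sum of games is the XOR of individual Grundy values.
subtraction game: Grundy value = 7. Running XOR: 0 XOR 7 = 7
octal game heap: Grundy value = 8. Running XOR: 7 XOR 8 = 15
take-away game: Grundy value = 63. Running XOR: 15 XOR 63 = 48
coin game: Grundy value = 7. Running XOR: 48 XOR 7 = 55
The combined Grundy value is 55.

55


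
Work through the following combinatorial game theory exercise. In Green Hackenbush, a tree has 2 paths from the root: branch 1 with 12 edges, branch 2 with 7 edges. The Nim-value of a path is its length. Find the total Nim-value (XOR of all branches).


The tree has 2 branches from the ground vertex.
In Green Hackenbush, the Nim-value of a simple path of length k is k.
Branch 1: length 12, Nim-value = 12
Branch 2: length 7, Nim-value = 7
Total Nim-value = XOR of all branch values:
0 XOR 12 = 12
12 XOR 7 = 11
Nim-value of the tree = 11

11


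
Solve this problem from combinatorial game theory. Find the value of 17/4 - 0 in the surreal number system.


x = 17/4, y = 0
Converting to common denominator: 4
x = 17/4, y = 0/4
x - y = 17/4 - 0 = 17/4

17/4


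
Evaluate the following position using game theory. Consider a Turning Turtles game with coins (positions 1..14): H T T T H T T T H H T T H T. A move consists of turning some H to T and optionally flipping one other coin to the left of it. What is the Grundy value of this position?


Coins: H T T T H T T T H H T T H T
Key fact: a single head at position k behaves exactly like a Nim heap of size k (turning it to T and optionally flipping a coin at j < k corresponds to moving the heap from k to j, or to 0), and heads combine as a disjunctive sum (two heads at the same place would cancel, matching j XOR j = 0). So the Nim-value is the XOR of the 1-indexed positions of the heads.
Face-up positions (1-indexed): [1, 5, 9, 10, 13]
XOR 0 with 1: 0 XOR 1 = 1
XOR 1 with 5: 1 XOR 5 = 4
XOR 4 with 9: 4 XOR 9 = 13
XOR 13 with 10: 13 XOR 10 = 7
XOR 7 with 13: 7 XOR 13 = 10
Nim-value = 10

10


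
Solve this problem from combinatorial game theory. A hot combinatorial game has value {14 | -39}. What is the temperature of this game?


The game is {14 | -39}, a switch {a | b} with numbers a > b.
Cooling {a | b} by t gives {a - t | b + t}, which stops being hot when a - t = b + t, i.e. at t = (a - b)/2. So the temperature of a switch is (a - b)/2.
Temperature = (Left option - Right option) / 2
= (14 - (-39)) / 2
= 53 / 2
= 53/2

53/2


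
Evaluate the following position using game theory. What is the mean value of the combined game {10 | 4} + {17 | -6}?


G1 = {10 | 4}, G2 = {17 | -6}
Each is a switch {a | b} with numbers a > b; its mean value is (a + b)/2, and mean value is additive over game sums: m(G1 + G2) = m(G1) + m(G2).
Mean of G1 = (10 + (4))/2 = 14/2 = 7
Mean of G2 = (17 + (-6))/2 = 11/2 = 11/2
Mean of G1 + G2 = 7 + 11/2 = 25/2

25/2


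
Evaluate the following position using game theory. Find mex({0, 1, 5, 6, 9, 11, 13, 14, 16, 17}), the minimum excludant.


Set = {0, 1, 5, 6, 9, 11, 13, 14, 16, 17}
0 is in the set.
1 is in the set.
2 is NOT in the set. This is the mex.
mex = 2

2


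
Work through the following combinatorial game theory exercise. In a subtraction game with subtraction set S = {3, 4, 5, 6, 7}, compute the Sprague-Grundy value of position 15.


The subtraction set is S = {3, 4, 5, 6, 7}.
G(k) = mex{ G(k - s) : s in S, s <= k }. We compute iteratively: G(0) = 0.
G(1) = mex({}) = 0
G(2) = mex({}) = 0
G(3) = mex({0}) = 1
G(4) = mex({0}) = 1
G(5) = mex({0}) = 1
G(6) = mex({0, 1}) = 2
G(7) = mex({0, 1}) = 2
G(8) = mex({0, 1}) = 2
G(9) = mex({0, 1, 2}) = 3
G(10) = mex({1, 2}) = 0
G(11) = mex({1, 2}) = 0
G(12) = mex({1, 2, 3}) = 0
G(13) = mex({0, 2, 3}) = 1
G(14) = mex({0, 2, 3}) = 1
G(15) = mex({0, 2, 3}) = 1
Therefore G(15) = 1.

1


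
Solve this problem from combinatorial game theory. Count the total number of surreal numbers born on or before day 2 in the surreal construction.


Day 0: {|} = 0 is born. Count = 1.
Day n: the number of surreal numbers born by day n is 2^(n+1) - 1.
By day 0: 2^1 - 1 = 1
By day 1: 2^2 - 1 = 3
By day 2: 2^3 - 1 = 7
By day 2: 7 surreal numbers.

7


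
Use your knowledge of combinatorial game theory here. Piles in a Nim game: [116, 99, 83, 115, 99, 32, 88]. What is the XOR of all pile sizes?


We need the XOR (exclusive or) of all pile sizes.
After XOR-ing pile 1 (size 116): 0 XOR 116 = 116
After XOR-ing pile 2 (size 99): 116 XOR 99 = 23
After XOR-ing pile 3 (size 83): 23 XOR 83 = 68
After XOR-ing pile 4 (size 115): 68 XOR 115 = 55
After XOR-ing pile 5 (size 99): 55 XOR 99 = 84
After XOR-ing pile 6 (size 32): 84 XOR 32 = 116
After XOR-ing pile 7 (size 88): 116 XOR 88 = 44
The Nim-value of this position is 44.

44


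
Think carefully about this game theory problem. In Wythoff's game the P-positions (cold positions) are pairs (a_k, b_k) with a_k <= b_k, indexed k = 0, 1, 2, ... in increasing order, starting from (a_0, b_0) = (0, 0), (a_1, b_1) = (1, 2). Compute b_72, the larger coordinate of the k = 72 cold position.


By Wythoff's theorem, a_k = floor(k * phi) and b_k = floor(k * phi^2) = a_k + k, where phi = (1 + sqrt(5))/2 is the golden ratio.
phi = (1 + sqrt(5))/2 = 1.618034
phi^2 = phi + 1 = 2.618034
k = 72
k * phi^2 = 72 * 2.618034 = 188.498447
b_72 = floor(k * phi^2) = 188 (check: a_72 + k = 116 + 72 = 188)

188


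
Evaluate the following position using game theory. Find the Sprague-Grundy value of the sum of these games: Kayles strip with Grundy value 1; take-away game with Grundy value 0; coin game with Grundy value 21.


By the Sprague-Grundy theorem, the Grundy value of a sum of games is the XOR of individual Grundy values.
Kayles strip: Grundy value = 1. Running XOR: 0 XOR 1 = 1
take-away game: Grundy value = 0. Running XOR: 1 XOR 0 = 1
coin game: Grundy value = 21. Running XOR: 1 XOR 21 = 20
The combined Grundy value is 20.

20


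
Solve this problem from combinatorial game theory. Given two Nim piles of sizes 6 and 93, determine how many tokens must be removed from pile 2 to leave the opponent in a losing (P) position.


Piles: 6 and 93
Current XOR: 6 XOR 93 = 91 (non-zero, so this is an N-position).
To make the XOR zero, we need to find a move that balances the piles.
For pile 2 (size 93): target = 93 XOR 91 = 6
We reduce pile 2 from 93 to 6.
Tokens removed: 93 - 6 = 87
Verification: 6 XOR 6 = 0

87


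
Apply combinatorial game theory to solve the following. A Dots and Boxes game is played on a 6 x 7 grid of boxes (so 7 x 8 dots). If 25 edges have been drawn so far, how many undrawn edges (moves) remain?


Grid: 6 x 7 boxes, i.e. 7 rows and 8 columns of dots.
Horizontal edges: (rows + 1) * cols = 7 * 7 = 49
Vertical edges: rows * (cols + 1) = 6 * 8 = 48
Total edges: 49 + 48 = 97
Edges drawn: 25
Remaining: 97 - 25 = 72

72


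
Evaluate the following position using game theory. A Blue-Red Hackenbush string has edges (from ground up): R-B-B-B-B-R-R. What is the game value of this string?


Edges (from ground): R-B-B-B-B-R-R
By Berlekamp's sign-expansion rule, a Blue-Red Hackenbush stalk has the value of the surreal number whose sign sequence is the edge sequence with B -> + and R -> -.
Sign sequence: -++++--
Trace the sign expansion in the surreal number tree, starting from 0:
Edge 1: R (sign -) -> bounds (-inf, 0), value = -1
Edge 2: B (sign +) -> bounds (-1, 0), value = -1/2
Edge 3: B (sign +) -> bounds (-1/2, 0), value = -1/4
Edge 4: B (sign +) -> bounds (-1/4, 0), value = -1/8
Edge 5: B (sign +) -> bounds (-1/8, 0), value = -1/16
Edge 6: R (sign -) -> bounds (-1/8, -1/16), value = -3/32
Edge 7: R (sign -) -> bounds (-1/8, -3/32), value = -7/64
Game value = -7/64

-7/64


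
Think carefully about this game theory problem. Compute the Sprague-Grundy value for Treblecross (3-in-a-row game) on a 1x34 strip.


Treblecross: place X on empty cells; 3-in-a-row wins.
Playing within two cells of an existing X lets the opponent win at once, so sensible play treats the cells i-2..i+2 around each X as dead. The player left with no safe cell loses, so this is a normal-play take-away game on strips of safe cells.
Placing X at cell i (0-indexed) of a strip of k safe cells leaves independent strips of sizes max(0, i-2) and max(0, k-i-3). Hence G(k) = mex{ G(max(0,i-2)) XOR G(max(0,k-i-3)) : 0 <= i < k }, with G(0) = 0.
G(1): splits (0,0):0^0=0 -> mex({0}) = 1
G(2): splits (0,0):0^0=0 -> mex({0}) = 1
G(3): splits (0,0):0^0=0 -> mex({0}) = 1
G(4): splits (0,1):0^1=1 (0,0):0^0=0 -> mex({0, 1}) = 2
G(5): splits (0,2):0^1=1 (0,1):0^1=1 (0,0):0^0=0 -> mex({0, 1}) = 2
G(6) = mex({1}) = 0
G(7) = mex({0, 1, 2}) = 3
G(8) = mex({0, 1, 2}) = 3
G(9) = mex({0, 2}) = 1
G(10) = mex({0, 2, 3}) = 1
G(11) = mex({0, 3}) = 1
G(12) = mex({1, 3}) = 0
G(13) = mex({0, 1, 2, 3}) = 4
G(14) = mex({0, 1, 2}) = 3
G(15) = mex({0, 1, 2}) = 3
G(16) = mex({0, 1, 2, 4}) = 3
G(17) = mex({0, 1, 3, 4}) = 2
G(18) = mex({0, 1, 3, 4}) = 2
G(19) = mex({0, 1, 3, 5}) = 2
G(20) = mex({0, 1, 2, 3, 5}) = 4
G(21) = mex({0, 1, 2, 3, 5}) = 4
G(22) = mex({1, 2, 6}) = 0
G(23) = mex({0, 1, 2, 3, 4, 6}) = 5
G(24) = mex({0, 1, 2, 3, 4}) = 5
G(25) = mex({0, 1, 3, 4, 7}) = 2
G(26) = mex({0, 1, 3, 4, 5, 7}) = 2
G(27) = mex({0, 1, 3, 5}) = 2
G(28) = mex({0, 1, 2, 5}) = 3
G(29) = mex({0, 1, 2, 4, 5, 6}) = 3
G(30) = mex({1, 2, 4, 6}) = 0
G(31) = mex({0, 1, 2, 3, 4, 6}) = 5
G(32) = mex({1, 2, 3, 4, 7}) = 0
G(33) = mex({0, 3, 7}) = 1
G(34) = mex({0, 2, 3, 5, 7}) = 1
Therefore G(34) = 1.

1


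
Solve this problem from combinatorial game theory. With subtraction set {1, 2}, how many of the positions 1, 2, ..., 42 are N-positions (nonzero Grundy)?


Subtraction set S = {1, 2}, so G(n) = n mod 3.
G(n) = 0 when n is a multiple of 3.
Multiples of 3 in [1, 42]: 14
N-positions (nonzero Grundy) = 42 - 14 = 28

28
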